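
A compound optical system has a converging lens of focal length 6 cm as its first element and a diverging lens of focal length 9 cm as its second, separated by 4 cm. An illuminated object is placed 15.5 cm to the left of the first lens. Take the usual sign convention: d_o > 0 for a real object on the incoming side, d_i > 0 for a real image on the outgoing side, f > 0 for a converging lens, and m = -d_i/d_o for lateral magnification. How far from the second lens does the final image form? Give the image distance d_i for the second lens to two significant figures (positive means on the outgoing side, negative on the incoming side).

16 cm

Lens 1: 1/d_i1 = 1/f_1 - 1/d_o1 = 1/6 - 1/15.5 = 0.10215 cm^-1, so d_i1 = 9.789 cm.
Since 9.789 cm > 4 cm, the first image lies past the second lens and serves as a virtual object: d_o2 = L - d_i1 = -5.789 cm.
Lens 2: 1/d_i2 = 1/f_2 - 1/d_o2 = 1/(-9) - 1/(-5.789) = 0.06162 cm^-1, so d_i2 = 16.230 cm.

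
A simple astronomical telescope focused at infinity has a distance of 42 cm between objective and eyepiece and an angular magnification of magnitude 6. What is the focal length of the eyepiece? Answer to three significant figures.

6.00 cm

In normal adjustment the tube length equals f_obj + f_eye and |M| = f_obj/f_eye.
So f_obj = 6 f_eye and 6 f_eye + f_eye = 42 cm, giving f_eye = 42/7 = 6.000 cm and f_obj = 36.000 cm.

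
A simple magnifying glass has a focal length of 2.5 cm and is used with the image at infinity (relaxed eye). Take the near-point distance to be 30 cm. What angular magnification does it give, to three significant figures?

12.0

M = D/f = 30/2.5 = 12.000.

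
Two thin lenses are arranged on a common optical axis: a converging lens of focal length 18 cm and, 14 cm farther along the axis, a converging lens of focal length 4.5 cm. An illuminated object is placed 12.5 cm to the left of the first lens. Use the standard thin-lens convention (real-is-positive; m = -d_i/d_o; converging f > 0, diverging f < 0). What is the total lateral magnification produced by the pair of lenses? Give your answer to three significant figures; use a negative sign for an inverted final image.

Applying the thin-lens equation to the first lens, 1/18 = 1/12.5 + 1/d_i1, which gives d_i1 = -40.909 cm.
Its lateral magnification is m_1 = -d_i1/d_o1 = -(-40.909)/12.5 = 3.2727.
With d_i1 < 0 the first image is virtual and lies on the object side; the object distance for lens 2 is d_o2 = 14 - (-40.909) = 54.909 cm.
Applying the thin-lens equation again with f_2 = 4.5 cm and d_o2 = 54.909 cm gives d_i2 = 4.902 cm.
m_2 = -(4.902)/(54.909) = -0.0893.
Total m = m_1 x m_2 = (3.2727)(-0.0893) = -0.2922.

-0.292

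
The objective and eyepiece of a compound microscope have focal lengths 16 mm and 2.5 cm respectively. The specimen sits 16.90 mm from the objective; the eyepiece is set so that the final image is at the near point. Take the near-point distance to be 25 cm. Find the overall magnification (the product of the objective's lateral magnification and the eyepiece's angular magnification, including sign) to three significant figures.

Convert to cm: f_obj = 16 mm = 1.6 cm; d_o = 16.90 mm = 1.69 cm.
Objective: 1/d_i = 1/f_obj - 1/d_o = 1/1.6 - 1/1.69 = 0.03328 cm^-1, so d_i = 30.044 cm.
m_obj = -d_i/d_o = -30.044/1.69 = -17.778.
Eyepiece angular magnification (image at near point): M_eye = 1 + D/f_e = 1 + 25/2.5 = 11.000.
Overall M = m_obj x M_eye = (-17.778)(11.000) = -195.56.

-196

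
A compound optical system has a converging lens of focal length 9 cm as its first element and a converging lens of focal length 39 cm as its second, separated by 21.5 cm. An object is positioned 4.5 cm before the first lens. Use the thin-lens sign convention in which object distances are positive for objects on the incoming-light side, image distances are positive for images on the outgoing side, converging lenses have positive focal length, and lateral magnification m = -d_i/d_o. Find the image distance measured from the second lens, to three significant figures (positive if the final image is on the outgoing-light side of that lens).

Applying the thin-lens equation to the first lens, 1/9 = 1/4.5 + 1/d_i1, which gives d_i1 = -9.000 cm.
With d_i1 < 0 the first image is virtual and lies on the object side; the object distance for lens 2 is d_o2 = 21.5 - (-9.000) = 30.500 cm.
Applying the thin-lens equation again with f_2 = 39 cm and d_o2 = 30.500 cm gives d_i2 = -139.941 cm.

-140 cm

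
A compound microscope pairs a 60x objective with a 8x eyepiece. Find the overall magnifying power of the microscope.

The overall magnification of a compound microscope is the product of the objective and eyepiece magnifications:
M = M_obj x M_eye = 60 x 8 = 480.

480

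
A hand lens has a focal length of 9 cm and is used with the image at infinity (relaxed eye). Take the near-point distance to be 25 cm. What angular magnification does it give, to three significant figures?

M = D/f = 25/9 = 2.778.

2.78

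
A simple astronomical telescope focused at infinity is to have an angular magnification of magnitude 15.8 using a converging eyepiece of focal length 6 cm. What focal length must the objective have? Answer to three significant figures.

|M| = f_obj/|f_eye|, so f_obj = |M| x |f_eye| = 15.8 x 6 = 94.800 cm.

94.8 cm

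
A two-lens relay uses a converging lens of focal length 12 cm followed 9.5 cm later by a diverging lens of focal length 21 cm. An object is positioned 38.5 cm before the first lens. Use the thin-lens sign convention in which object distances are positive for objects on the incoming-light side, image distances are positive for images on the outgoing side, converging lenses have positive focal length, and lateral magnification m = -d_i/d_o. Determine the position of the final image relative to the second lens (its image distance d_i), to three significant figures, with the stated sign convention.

12.8 cm

Lens 1: 1/d_i1 = 1/f_1 - 1/d_o1 = 1/12 - 1/38.5 = 0.05736 cm^-1, so d_i1 = 17.434 cm.
This image would form 17.434 cm past lens 1, i.e. 7.934 cm beyond lens 2, so it is a virtual object for lens 2: d_o2 = 9.5 - 17.434 = -7.934 cm.
Lens 2: 1/d_i2 = 1/f_2 - 1/d_o2 = 1/(-21) - 1/(-7.934) = 0.07842 cm^-1, so d_i2 = 12.752 cm.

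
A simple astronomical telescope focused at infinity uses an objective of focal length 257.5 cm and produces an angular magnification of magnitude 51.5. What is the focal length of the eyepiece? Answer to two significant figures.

5.0 cm

|M| = f_obj/f_eye, so f_eye = f_obj/|M| = 257.5/51.5 = 5.000 cm.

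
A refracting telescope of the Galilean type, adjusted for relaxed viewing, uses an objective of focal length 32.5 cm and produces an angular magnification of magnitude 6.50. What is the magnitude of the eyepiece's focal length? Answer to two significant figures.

5.0 cm

|M| = f_obj/|f_eye|, so |f_eye| = f_obj/|M| = 32.5/6.5 = 5.000 cm.
(The eyepiece is diverging, so its signed focal length is -5.000 cm.)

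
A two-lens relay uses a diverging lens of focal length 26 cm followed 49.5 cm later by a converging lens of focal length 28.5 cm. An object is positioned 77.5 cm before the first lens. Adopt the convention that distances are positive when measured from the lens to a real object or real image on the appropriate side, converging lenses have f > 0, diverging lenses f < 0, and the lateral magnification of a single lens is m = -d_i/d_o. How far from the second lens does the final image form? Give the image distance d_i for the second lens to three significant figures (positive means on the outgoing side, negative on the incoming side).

48.6 cm

First lens: d_i1 = 1/(1/(-26) - 1/77.5) = -19.469 cm.
With d_i1 < 0 the first image is virtual and lies on the object side; the object distance for lens 2 is d_o2 = 49.5 - (-19.469) = 68.969 cm.
Second lens: d_i2 = 1/(1/28.5 - 1/(68.969)) = 48.571 cm.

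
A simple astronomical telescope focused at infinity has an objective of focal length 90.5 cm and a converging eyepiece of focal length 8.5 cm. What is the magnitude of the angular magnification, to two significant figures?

11

|M| = f_obj/|f_eye| = 90.5/8.5 = 10.647.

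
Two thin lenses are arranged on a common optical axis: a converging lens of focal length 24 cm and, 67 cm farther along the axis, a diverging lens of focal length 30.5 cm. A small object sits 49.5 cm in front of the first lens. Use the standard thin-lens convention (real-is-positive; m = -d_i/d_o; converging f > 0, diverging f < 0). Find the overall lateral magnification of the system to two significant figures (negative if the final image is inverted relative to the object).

-0.56

First lens: d_i1 = 1/(1/24 - 1/49.5) = 46.588 cm.
m_1 = -(46.588)/49.5 = -0.9412.
Object distance for lens 2: d_o2 = 67 - 46.588 = 20.412 cm.
Second lens: d_i2 = 1/(1/(-30.5) - 1/(20.412)) = -12.228 cm.
m_2 = -(-12.228)/(20.412) = 0.5991.
Total m = m_1 x m_2 = (-0.9412)(0.5991) = -0.5638.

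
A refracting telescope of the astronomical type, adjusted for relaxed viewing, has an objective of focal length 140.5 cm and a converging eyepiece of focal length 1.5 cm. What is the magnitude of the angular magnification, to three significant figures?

|M| = f_obj/|f_eye| = 140.5/1.5 = 93.667.

93.7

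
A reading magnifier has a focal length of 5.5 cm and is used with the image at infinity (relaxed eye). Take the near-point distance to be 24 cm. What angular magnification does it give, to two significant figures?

M = D/f = 24/5.5 = 4.364.

4.4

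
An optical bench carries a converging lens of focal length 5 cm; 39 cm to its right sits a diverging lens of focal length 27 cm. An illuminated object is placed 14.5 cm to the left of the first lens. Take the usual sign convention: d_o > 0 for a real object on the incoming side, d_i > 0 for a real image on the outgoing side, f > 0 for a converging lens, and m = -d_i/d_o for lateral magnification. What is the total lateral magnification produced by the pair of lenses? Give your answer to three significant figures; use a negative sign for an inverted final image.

-0.243

Lens 1: 1/d_i1 = 1/f_1 - 1/d_o1 = 1/5 - 1/14.5 = 0.13103 cm^-1, so d_i1 = 7.632 cm.
m_1 = -(7.632)/14.5 = -0.5263.
Object distance for lens 2: d_o2 = 39 - 7.632 = 31.368 cm.
Lens 2: 1/d_i2 = 1/f_2 - 1/d_o2 = 1/(-27) - 1/(31.368) = -0.06892 cm^-1, so d_i2 = -14.510 cm.
m_2 = -(-14.510)/(31.368) = 0.4626.
The system's lateral magnification is m_1 m_2 = (-0.5263)(0.4626) = -0.2435.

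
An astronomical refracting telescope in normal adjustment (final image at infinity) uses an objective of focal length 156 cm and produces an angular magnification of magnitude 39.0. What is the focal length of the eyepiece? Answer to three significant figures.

|M| = f_obj/f_eye, so f_eye = f_obj/|M| = 156/39.0 = 4.000 cm.

4.00 cm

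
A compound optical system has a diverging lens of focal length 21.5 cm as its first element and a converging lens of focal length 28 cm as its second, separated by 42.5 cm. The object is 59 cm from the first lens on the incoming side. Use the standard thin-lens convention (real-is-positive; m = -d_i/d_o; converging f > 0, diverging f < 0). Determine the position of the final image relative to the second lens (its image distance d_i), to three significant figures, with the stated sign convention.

Applying the thin-lens equation to the first lens, 1/(-21.5) = 1/59 + 1/d_i1, which gives d_i1 = -15.758 cm.
With d_i1 < 0 the first image is virtual and lies on the object side; the object distance for lens 2 is d_o2 = 42.5 - (-15.758) = 58.258 cm.
Applying the thin-lens equation again with f_2 = 28 cm and d_o2 = 58.258 cm gives d_i2 = 53.911 cm.

53.9 cm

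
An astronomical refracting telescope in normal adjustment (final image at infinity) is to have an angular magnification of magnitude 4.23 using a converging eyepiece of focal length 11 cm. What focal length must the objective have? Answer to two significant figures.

|M| = f_obj/|f_eye|, so f_obj = |M| x |f_eye| = 4.23 x 11 = 46.530 cm.

47 cm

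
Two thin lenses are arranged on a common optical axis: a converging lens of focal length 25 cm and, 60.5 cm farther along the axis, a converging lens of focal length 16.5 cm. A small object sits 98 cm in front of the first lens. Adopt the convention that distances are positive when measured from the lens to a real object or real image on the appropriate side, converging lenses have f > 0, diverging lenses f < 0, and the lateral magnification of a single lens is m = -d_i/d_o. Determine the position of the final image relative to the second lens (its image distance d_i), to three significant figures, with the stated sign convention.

42.6 cm

Applying the thin-lens equation to the first lens, 1/25 = 1/98 + 1/d_i1, which gives d_i1 = 33.562 cm.
Object distance for lens 2: d_o2 = 60.5 - 33.562 = 26.938 cm.
Applying the thin-lens equation again with f_2 = 16.5 cm and d_o2 = 26.938 cm gives d_i2 = 42.582 cm.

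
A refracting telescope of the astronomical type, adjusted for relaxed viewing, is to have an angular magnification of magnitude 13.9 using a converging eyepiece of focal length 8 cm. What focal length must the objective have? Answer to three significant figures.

|M| = f_obj/|f_eye|, so f_obj = |M| x |f_eye| = 13.9 x 8 = 111.200 cm.

111 cm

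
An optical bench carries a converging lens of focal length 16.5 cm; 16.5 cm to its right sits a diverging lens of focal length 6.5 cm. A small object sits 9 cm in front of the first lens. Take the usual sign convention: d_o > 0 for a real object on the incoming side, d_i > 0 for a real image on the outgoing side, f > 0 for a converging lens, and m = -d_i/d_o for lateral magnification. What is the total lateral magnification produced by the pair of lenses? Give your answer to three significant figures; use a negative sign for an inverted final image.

0.334

Lens 1: 1/d_i1 = 1/f_1 - 1/d_o1 = 1/16.5 - 1/9 = -0.05051 cm^-1, so d_i1 = -19.800 cm.
m_1 = -(-19.800)/9 = 2.2000.
With d_i1 < 0 the first image is virtual and lies on the object side; the object distance for lens 2 is d_o2 = 16.5 - (-19.800) = 36.300 cm.
Lens 2: 1/d_i2 = 1/f_2 - 1/d_o2 = 1/(-6.5) - 1/(36.300) = -0.18139 cm^-1, so d_i2 = -5.513 cm.
m_2 = -(-5.513)/(36.300) = 0.1519.
Overall magnification: m = m_1 m_2 = 0.3341.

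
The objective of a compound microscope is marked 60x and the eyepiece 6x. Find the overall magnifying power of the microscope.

The overall magnification of a compound microscope is the product of the objective and eyepiece magnifications:
M = M_obj x M_eye = 60 x 6 = 360.

360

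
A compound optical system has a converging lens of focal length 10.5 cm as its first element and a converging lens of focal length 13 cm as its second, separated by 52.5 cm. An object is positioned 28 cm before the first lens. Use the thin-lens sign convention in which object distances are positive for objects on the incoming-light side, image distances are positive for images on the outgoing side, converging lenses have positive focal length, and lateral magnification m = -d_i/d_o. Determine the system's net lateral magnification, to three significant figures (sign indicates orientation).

First lens: d_i1 = 1/(1/10.5 - 1/28) = 16.800 cm.
m_1 = -(16.800)/28 = -0.6000.
The intermediate image is 16.800 cm to the right of lens 1, so d_o2 = L - d_i1 = 52.5 - 16.800 = 35.700 cm.
Second lens: d_i2 = 1/(1/13 - 1/(35.700)) = 20.445 cm.
m_2 = -(20.445)/(35.700) = -0.5727.
The system's lateral magnification is m_1 m_2 = (-0.6000)(-0.5727) = 0.3436.

0.344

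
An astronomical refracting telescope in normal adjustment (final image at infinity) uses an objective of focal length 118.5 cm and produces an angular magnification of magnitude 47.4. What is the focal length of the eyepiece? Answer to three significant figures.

|M| = f_obj/f_eye, so f_eye = f_obj/|M| = 118.5/47.4 = 2.500 cm.

2.50 cm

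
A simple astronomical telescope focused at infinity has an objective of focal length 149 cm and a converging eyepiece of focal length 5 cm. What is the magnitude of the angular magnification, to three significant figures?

|M| = f_obj/|f_eye| = 149/5 = 29.800.

29.8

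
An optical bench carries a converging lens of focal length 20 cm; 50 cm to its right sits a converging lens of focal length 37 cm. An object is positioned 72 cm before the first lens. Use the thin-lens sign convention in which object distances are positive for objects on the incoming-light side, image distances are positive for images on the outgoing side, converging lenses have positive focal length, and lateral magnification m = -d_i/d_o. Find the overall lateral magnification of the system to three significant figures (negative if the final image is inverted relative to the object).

-0.969

Lens 1: 1/d_i1 = 1/f_1 - 1/d_o1 = 1/20 - 1/72 = 0.03611 cm^-1, so d_i1 = 27.692 cm.
m_1 = -(27.692)/72 = -0.3846.
The intermediate image is 27.692 cm to the right of lens 1, so d_o2 = L - d_i1 = 50 - 27.692 = 22.308 cm.
Lens 2: 1/d_i2 = 1/f_2 - 1/d_o2 = 1/37 - 1/(22.308) = -0.01780 cm^-1, so d_i2 = -56.178 cm.
m_2 = -(-56.178)/(22.308) = 2.5183.
The system's lateral magnification is m_1 m_2 = (-0.3846)(2.5183) = -0.9686.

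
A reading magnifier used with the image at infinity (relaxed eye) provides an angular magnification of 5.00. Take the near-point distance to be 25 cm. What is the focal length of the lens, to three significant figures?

5.00 cm

For the image at infinity, M = D/f.
f = D/M = 25/5.0 = 5.000 cm.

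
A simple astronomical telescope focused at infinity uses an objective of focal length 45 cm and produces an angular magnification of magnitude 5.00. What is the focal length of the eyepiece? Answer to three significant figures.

|M| = f_obj/f_eye, so f_eye = f_obj/|M| = 45/5.0 = 9.000 cm.

9.00 cm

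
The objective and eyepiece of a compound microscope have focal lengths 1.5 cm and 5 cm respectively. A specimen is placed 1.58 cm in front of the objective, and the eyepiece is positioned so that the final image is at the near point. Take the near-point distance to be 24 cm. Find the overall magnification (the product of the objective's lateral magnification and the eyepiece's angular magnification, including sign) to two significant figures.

Objective: 1/d_i = 1/f_obj - 1/d_o = 1/1.5 - 1/1.58 = 0.03376 cm^-1, so d_i = 29.625 cm.
m_obj = -d_i/d_o = -29.625/1.58 = -18.750.
Eyepiece angular magnification (image at near point): M_eye = 1 + D/f_e = 1 + 24/5 = 5.800.
Overall M = m_obj x M_eye = (-18.750)(5.800) = -108.75.

-110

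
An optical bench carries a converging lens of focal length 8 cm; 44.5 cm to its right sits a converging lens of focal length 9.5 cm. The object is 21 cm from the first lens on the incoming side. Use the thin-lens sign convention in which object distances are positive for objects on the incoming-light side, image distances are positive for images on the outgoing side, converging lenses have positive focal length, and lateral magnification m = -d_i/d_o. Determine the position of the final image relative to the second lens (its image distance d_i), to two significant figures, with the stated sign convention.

Lens 1: 1/d_i1 = 1/f_1 - 1/d_o1 = 1/8 - 1/21 = 0.07738 cm^-1, so d_i1 = 12.923 cm.
Object distance for lens 2: d_o2 = 44.5 - 12.923 = 31.577 cm.
Lens 2: 1/d_i2 = 1/f_2 - 1/d_o2 = 1/9.5 - 1/(31.577) = 0.07359 cm^-1, so d_i2 = 13.588 cm.

14 cm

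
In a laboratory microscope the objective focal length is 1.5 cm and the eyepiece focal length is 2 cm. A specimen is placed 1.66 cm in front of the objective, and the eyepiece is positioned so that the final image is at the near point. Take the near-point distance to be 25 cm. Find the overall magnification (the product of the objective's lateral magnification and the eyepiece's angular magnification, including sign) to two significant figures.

-130

Objective: 1/d_i = 1/f_obj - 1/d_o = 1/1.5 - 1/1.66 = 0.06426 cm^-1, so d_i = 15.563 cm.
m_obj = -d_i/d_o = -15.563/1.66 = -9.375.
Eyepiece angular magnification (image at near point): M_eye = 1 + D/f_e = 1 + 25/2 = 13.500.
Overall M = m_obj x M_eye = (-9.375)(13.500) = -126.56.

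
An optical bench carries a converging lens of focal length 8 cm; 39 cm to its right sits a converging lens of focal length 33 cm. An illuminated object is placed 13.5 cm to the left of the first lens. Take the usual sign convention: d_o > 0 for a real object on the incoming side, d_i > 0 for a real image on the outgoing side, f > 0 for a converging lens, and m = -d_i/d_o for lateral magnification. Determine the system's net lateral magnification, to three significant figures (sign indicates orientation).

-3.52

First lens: d_i1 = 1/(1/8 - 1/13.5) = 19.636 cm.
m_1 = -(19.636)/13.5 = -1.4545.
Object distance for lens 2: d_o2 = 39 - 19.636 = 19.364 cm.
Second lens: d_i2 = 1/(1/33 - 1/(19.364)) = -46.860 cm.
m_2 = -(-46.860)/(19.364) = 2.4200.
The system's lateral magnification is m_1 m_2 = (-1.4545)(2.4200) = -3.5200.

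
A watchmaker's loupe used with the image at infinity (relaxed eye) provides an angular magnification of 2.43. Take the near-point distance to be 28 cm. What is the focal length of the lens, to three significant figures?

11.5 cm

For the image at infinity, M = D/f.
f = D/M = 28/2.43 = 11.523 cm.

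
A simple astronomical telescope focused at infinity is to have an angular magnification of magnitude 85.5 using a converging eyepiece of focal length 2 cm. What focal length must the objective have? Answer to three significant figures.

171 cm

|M| = f_obj/|f_eye|, so f_obj = |M| x |f_eye| = 85.5 x 2 = 171.000 cm.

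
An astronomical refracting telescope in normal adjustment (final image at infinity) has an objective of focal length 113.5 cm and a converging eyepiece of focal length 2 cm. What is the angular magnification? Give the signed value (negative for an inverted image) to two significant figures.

-57

M = -f_obj/f_eye = -113.5/(2) = -56.750.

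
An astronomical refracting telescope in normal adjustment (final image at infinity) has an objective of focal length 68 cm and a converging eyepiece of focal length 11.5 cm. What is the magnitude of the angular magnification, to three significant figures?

5.91

|M| = f_obj/|f_eye| = 68/11.5 = 5.913.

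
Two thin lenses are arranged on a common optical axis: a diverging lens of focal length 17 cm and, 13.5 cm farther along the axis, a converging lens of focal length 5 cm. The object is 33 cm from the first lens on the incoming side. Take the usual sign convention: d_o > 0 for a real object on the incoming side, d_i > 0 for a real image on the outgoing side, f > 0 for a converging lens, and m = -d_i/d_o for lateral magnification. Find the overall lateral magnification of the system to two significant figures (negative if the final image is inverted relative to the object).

Lens 1: 1/d_i1 = 1/f_1 - 1/d_o1 = 1/(-17) - 1/33 = -0.08913 cm^-1, so d_i1 = -11.220 cm.
m_1 = -(-11.220)/33 = 0.3400.
The intermediate image is virtual, 11.220 cm to the left of lens 1, so d_o2 = L - d_i1 = 13.5 - (-11.220) = 24.720 cm.
Lens 2: 1/d_i2 = 1/f_2 - 1/d_o2 = 1/5 - 1/(24.720) = 0.15955 cm^-1, so d_i2 = 6.268 cm.
m_2 = -(6.268)/(24.720) = -0.2535.
Overall magnification: m = m_1 m_2 = -0.0862.

-0.086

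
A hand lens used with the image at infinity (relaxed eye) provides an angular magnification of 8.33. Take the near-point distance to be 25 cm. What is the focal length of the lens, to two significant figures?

For the image at infinity, M = D/f.
f = D/M = 25/8.33 = 3.001 cm.

3.0 cm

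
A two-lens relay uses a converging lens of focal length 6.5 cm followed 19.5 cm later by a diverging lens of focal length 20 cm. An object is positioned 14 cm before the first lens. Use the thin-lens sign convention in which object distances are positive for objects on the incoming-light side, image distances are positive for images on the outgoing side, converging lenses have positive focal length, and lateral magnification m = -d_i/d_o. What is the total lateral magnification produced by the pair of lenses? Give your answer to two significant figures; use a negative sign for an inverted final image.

-0.63

First lens: d_i1 = 1/(1/6.5 - 1/14) = 12.133 cm.
m_1 = -(12.133)/14 = -0.8667.
The intermediate image is 12.133 cm to the right of lens 1, so d_o2 = L - d_i1 = 19.5 - 12.133 = 7.367 cm.
Second lens: d_i2 = 1/(1/(-20) - 1/(7.367)) = -5.384 cm.
m_2 = -(-5.384)/(7.367) = 0.7308.
Total m = m_1 x m_2 = (-0.8667)(0.7308) = -0.6334.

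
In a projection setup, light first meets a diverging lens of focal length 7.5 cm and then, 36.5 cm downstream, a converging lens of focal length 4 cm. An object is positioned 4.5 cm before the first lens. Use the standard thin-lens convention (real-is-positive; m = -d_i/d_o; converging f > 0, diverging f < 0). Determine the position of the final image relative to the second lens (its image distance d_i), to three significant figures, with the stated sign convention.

Applying the thin-lens equation to the first lens, 1/(-7.5) = 1/4.5 + 1/d_i1, which gives d_i1 = -2.813 cm.
With d_i1 < 0 the first image is virtual and lies on the object side; the object distance for lens 2 is d_o2 = 36.5 - (-2.813) = 39.312 cm.
Applying the thin-lens equation again with f_2 = 4 cm and d_o2 = 39.312 cm gives d_i2 = 4.453 cm.

4.45 cm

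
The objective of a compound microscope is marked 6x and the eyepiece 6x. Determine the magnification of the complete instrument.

36

The overall magnification of a compound microscope is the product of the objective and eyepiece magnifications:
M = M_obj x M_eye = 6 x 6 = 36.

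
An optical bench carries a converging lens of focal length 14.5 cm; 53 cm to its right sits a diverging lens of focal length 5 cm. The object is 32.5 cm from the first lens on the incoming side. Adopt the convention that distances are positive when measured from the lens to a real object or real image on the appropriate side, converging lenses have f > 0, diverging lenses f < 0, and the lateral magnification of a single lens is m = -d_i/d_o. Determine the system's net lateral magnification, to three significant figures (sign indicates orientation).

-0.127

Lens 1: 1/d_i1 = 1/f_1 - 1/d_o1 = 1/14.5 - 1/32.5 = 0.03820 cm^-1, so d_i1 = 26.181 cm.
m_1 = -(26.181)/32.5 = -0.8056.
Object distance for lens 2: d_o2 = 53 - 26.181 = 26.819 cm.
Lens 2: 1/d_i2 = 1/f_2 - 1/d_o2 = 1/(-5) - 1/(26.819) = -0.23729 cm^-1, so d_i2 = -4.214 cm.
m_2 = -(-4.214)/(26.819) = 0.1571.
Total m = m_1 x m_2 = (-0.8056)(0.1571) = -0.1266.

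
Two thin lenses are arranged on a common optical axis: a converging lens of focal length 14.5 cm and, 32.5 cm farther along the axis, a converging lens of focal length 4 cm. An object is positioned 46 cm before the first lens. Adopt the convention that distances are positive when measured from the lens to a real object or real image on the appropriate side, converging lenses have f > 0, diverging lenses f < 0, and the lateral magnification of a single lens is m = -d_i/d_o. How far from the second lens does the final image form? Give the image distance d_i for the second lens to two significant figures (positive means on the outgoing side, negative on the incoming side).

6.2 cm

Lens 1: 1/d_i1 = 1/f_1 - 1/d_o1 = 1/14.5 - 1/46 = 0.04723 cm^-1, so d_i1 = 21.175 cm.
The intermediate image is 21.175 cm to the right of lens 1, so d_o2 = L - d_i1 = 32.5 - 21.175 = 11.325 cm.
Lens 2: 1/d_i2 = 1/f_2 - 1/d_o2 = 1/4 - 1/(11.325) = 0.16170 cm^-1, so d_i2 = 6.184 cm.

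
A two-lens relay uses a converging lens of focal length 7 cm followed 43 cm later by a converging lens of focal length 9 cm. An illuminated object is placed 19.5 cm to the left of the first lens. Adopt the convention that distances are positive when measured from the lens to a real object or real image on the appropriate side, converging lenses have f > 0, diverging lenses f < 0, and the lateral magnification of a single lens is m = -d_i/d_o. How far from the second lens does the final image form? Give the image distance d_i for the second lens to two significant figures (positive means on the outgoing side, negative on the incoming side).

Applying the thin-lens equation to the first lens, 1/7 = 1/19.5 + 1/d_i1, which gives d_i1 = 10.920 cm.
Object distance for lens 2: d_o2 = 43 - 10.920 = 32.080 cm.
Applying the thin-lens equation again with f_2 = 9 cm and d_o2 = 32.080 cm gives d_i2 = 12.510 cm.

13 cm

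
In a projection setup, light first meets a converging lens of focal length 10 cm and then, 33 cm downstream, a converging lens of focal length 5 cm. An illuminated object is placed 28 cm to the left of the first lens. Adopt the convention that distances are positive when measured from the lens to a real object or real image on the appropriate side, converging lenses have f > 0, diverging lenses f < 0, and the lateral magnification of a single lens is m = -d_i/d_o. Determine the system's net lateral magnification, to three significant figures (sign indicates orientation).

Applying the thin-lens equation to the first lens, 1/10 = 1/28 + 1/d_i1, which gives d_i1 = 15.556 cm.
Its lateral magnification is m_1 = -d_i1/d_o1 = -(15.556)/28 = -0.5556.
Object distance for lens 2: d_o2 = 33 - 15.556 = 17.444 cm.
Applying the thin-lens equation again with f_2 = 5 cm and d_o2 = 17.444 cm gives d_i2 = 7.009 cm.
m_2 = -(7.009)/(17.444) = -0.4018.
Total m = m_1 x m_2 = (-0.5556)(-0.4018) = 0.2232.

0.223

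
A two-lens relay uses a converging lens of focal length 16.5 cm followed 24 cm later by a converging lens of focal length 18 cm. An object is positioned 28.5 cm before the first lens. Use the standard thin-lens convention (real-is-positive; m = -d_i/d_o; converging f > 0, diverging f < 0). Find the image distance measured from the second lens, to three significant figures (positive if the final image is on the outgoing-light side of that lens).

Applying the thin-lens equation to the first lens, 1/16.5 = 1/28.5 + 1/d_i1, which gives d_i1 = 39.187 cm.
Since 39.187 cm > 24 cm, the first image lies past the second lens and serves as a virtual object: d_o2 = L - d_i1 = -15.187 cm.
Applying the thin-lens equation again with f_2 = 18 cm and d_o2 = -15.187 cm gives d_i2 = 8.237 cm.

8.24 cm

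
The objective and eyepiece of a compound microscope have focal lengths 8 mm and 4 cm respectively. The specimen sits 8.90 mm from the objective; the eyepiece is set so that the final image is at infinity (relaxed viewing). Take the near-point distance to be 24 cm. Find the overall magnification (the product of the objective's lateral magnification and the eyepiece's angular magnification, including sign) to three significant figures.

-53.3

Convert to cm: f_obj = 8 mm = 0.8 cm; d_o = 8.90 mm = 0.89 cm.
Objective: 1/d_i = 1/f_obj - 1/d_o = 1/0.8 - 1/0.89 = 0.12640 cm^-1, so d_i = 7.911 cm.
m_obj = -d_i/d_o = -7.911/0.89 = -8.889.
Eyepiece angular magnification (image at infinity): M_eye = D/f_e = 24/4 = 6.000.
Overall M = m_obj x M_eye = (-8.889)(6.000) = -53.33.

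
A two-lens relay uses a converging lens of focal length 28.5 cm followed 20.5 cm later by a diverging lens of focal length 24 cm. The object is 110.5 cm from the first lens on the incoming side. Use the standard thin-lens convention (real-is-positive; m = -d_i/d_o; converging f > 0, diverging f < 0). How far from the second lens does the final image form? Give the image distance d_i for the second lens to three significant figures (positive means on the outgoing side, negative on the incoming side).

70.5 cm

Lens 1: 1/d_i1 = 1/f_1 - 1/d_o1 = 1/28.5 - 1/110.5 = 0.02604 cm^-1, so d_i1 = 38.405 cm.
Since 38.405 cm > 20.5 cm, the first image lies past the second lens and serves as a virtual object: d_o2 = L - d_i1 = -17.905 cm.
Lens 2: 1/d_i2 = 1/f_2 - 1/d_o2 = 1/(-24) - 1/(-17.905) = 0.01418 cm^-1, so d_i2 = 70.511 cm.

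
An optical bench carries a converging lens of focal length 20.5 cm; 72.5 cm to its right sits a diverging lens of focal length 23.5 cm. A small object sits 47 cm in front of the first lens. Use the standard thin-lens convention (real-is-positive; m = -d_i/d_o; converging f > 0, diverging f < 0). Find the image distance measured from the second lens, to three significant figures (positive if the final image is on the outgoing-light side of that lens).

Applying the thin-lens equation to the first lens, 1/20.5 = 1/47 + 1/d_i1, which gives d_i1 = 36.358 cm.
Object distance for lens 2: d_o2 = 72.5 - 36.358 = 36.142 cm.
Applying the thin-lens equation again with f_2 = -23.5 cm and d_o2 = 36.142 cm gives d_i2 = -14.241 cm.

-14.2 cm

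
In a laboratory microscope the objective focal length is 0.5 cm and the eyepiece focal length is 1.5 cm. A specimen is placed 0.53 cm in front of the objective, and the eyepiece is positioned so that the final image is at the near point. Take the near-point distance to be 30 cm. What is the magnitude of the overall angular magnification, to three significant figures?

Objective: 1/d_i = 1/f_obj - 1/d_o = 1/0.5 - 1/0.53 = 0.11321 cm^-1, so d_i = 8.833 cm.
m_obj = -d_i/d_o = -8.833/0.53 = -16.667.
Eyepiece angular magnification (image at near point): M_eye = 1 + D/f_e = 1 + 30/1.5 = 21.000.
Overall M = m_obj x M_eye = (-16.667)(21.000) = -350.00.
|M| = 350.00.

350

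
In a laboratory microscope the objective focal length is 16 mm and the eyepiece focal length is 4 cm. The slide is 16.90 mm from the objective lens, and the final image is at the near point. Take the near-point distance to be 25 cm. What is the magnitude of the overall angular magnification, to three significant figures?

129

Convert to cm: f_obj = 16 mm = 1.6 cm; d_o = 16.90 mm = 1.69 cm.
Objective: 1/d_i = 1/f_obj - 1/d_o = 1/1.6 - 1/1.69 = 0.03328 cm^-1, so d_i = 30.044 cm.
m_obj = -d_i/d_o = -30.044/1.69 = -17.778.
Eyepiece angular magnification (image at near point): M_eye = 1 + D/f_e = 1 + 25/4 = 7.250.
Overall M = m_obj x M_eye = (-17.778)(7.250) = -128.89.
|M| = 128.89.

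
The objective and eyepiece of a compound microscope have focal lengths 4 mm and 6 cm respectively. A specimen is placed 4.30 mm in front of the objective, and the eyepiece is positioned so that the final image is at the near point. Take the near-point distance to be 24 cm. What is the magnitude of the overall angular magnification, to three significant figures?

Convert to cm: f_obj = 4 mm = 0.4 cm; d_o = 4.30 mm = 0.43 cm.
Objective: 1/d_i = 1/f_obj - 1/d_o = 1/0.4 - 1/0.43 = 0.17442 cm^-1, so d_i = 5.733 cm.
m_obj = -d_i/d_o = -5.733/0.43 = -13.333.
Eyepiece angular magnification (image at near point): M_eye = 1 + D/f_e = 1 + 24/6 = 5.000.
Overall M = m_obj x M_eye = (-13.333)(5.000) = -66.67.
|M| = 66.67.

66.7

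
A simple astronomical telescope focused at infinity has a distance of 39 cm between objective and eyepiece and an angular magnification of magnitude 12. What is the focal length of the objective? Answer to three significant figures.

36.0 cm

In normal adjustment the tube length equals f_obj + f_eye and |M| = f_obj/f_eye.
So f_obj = 12 f_eye and 12 f_eye + f_eye = 39 cm, giving f_eye = 39/13 = 3.000 cm and f_obj = 36.000 cm.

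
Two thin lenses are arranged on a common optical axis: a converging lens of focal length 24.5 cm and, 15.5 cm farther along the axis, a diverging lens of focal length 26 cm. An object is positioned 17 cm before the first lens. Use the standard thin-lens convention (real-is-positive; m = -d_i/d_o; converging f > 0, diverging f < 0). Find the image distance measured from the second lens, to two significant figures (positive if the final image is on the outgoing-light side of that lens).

Lens 1: 1/d_i1 = 1/f_1 - 1/d_o1 = 1/24.5 - 1/17 = -0.01801 cm^-1, so d_i1 = -55.533 cm.
The intermediate image is virtual, 55.533 cm to the left of lens 1, so d_o2 = L - d_i1 = 15.5 - (-55.533) = 71.033 cm.
Lens 2: 1/d_i2 = 1/f_2 - 1/d_o2 = 1/(-26) - 1/(71.033) = -0.05254 cm^-1, so d_i2 = -19.033 cm.

-19 cm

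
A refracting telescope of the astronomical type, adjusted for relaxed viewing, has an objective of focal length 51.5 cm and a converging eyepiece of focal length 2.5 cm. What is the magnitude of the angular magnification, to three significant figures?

20.6

|M| = f_obj/|f_eye| = 51.5/2.5 = 20.600.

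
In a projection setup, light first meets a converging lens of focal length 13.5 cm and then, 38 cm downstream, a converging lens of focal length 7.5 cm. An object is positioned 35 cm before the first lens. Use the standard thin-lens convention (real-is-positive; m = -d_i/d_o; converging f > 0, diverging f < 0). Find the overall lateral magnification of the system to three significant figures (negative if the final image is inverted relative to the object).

Lens 1: 1/d_i1 = 1/f_1 - 1/d_o1 = 1/13.5 - 1/35 = 0.04550 cm^-1, so d_i1 = 21.977 cm.
m_1 = -(21.977)/35 = -0.6279.
That image sits 16.023 cm in front of the second lens, so d_o2 = 16.023 cm.
Lens 2: 1/d_i2 = 1/f_2 - 1/d_o2 = 1/7.5 - 1/(16.023) = 0.07092 cm^-1, so d_i2 = 14.100 cm.
m_2 = -(14.100)/(16.023) = -0.8799.
The system's lateral magnification is m_1 m_2 = (-0.6279)(-0.8799) = 0.5525.

0.553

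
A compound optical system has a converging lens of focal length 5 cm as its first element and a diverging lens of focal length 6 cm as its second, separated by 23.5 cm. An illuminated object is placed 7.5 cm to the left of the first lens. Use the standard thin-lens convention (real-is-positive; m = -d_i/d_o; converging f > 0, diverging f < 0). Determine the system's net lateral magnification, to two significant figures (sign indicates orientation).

Applying the thin-lens equation to the first lens, 1/5 = 1/7.5 + 1/d_i1, which gives d_i1 = 15.000 cm.
Its lateral magnification is m_1 = -d_i1/d_o1 = -(15.000)/7.5 = -2.0000.
Object distance for lens 2: d_o2 = 23.5 - 15.000 = 8.500 cm.
Applying the thin-lens equation again with f_2 = -6 cm and d_o2 = 8.500 cm gives d_i2 = -3.517 cm.
m_2 = -(-3.517)/(8.500) = 0.4138.
The system's lateral magnification is m_1 m_2 = (-2.0000)(0.4138) = -0.8276.

-0.83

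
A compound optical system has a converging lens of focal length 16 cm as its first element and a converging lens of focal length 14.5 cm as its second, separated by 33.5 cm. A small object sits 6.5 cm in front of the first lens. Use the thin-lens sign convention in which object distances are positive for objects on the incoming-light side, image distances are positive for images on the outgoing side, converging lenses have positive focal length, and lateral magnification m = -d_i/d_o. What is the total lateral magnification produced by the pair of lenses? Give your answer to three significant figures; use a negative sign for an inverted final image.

First lens: d_i1 = 1/(1/16 - 1/6.5) = -10.947 cm.
m_1 = -(-10.947)/6.5 = 1.6842.
The intermediate image is virtual, 10.947 cm to the left of lens 1, so d_o2 = L - d_i1 = 33.5 - (-10.947) = 44.447 cm.
Second lens: d_i2 = 1/(1/14.5 - 1/(44.447)) = 21.521 cm.
m_2 = -(21.521)/(44.447) = -0.4842.
The system's lateral magnification is m_1 m_2 = (1.6842)(-0.4842) = -0.8155.

-0.815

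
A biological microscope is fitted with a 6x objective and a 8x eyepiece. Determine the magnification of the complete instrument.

48

The overall magnification of a compound microscope is the product of the objective and eyepiece magnifications:
M = M_obj x M_eye = 6 x 8 = 48.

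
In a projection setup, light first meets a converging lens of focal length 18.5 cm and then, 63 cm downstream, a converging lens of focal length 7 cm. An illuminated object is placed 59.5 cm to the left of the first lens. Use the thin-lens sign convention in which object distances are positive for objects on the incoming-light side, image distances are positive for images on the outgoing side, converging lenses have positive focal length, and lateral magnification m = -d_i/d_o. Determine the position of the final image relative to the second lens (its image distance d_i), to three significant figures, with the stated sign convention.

First lens: d_i1 = 1/(1/18.5 - 1/59.5) = 26.848 cm.
Object distance for lens 2: d_o2 = 63 - 26.848 = 36.152 cm.
Second lens: d_i2 = 1/(1/7 - 1/(36.152)) = 8.681 cm.

8.68 cm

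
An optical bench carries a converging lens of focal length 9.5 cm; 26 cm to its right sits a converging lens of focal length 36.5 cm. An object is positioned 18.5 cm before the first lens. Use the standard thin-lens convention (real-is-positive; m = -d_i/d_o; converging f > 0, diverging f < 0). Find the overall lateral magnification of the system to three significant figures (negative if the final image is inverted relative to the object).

Lens 1: 1/d_i1 = 1/f_1 - 1/d_o1 = 1/9.5 - 1/18.5 = 0.05121 cm^-1, so d_i1 = 19.528 cm.
m_1 = -(19.528)/18.5 = -1.0556.
Object distance for lens 2: d_o2 = 26 - 19.528 = 6.472 cm.
Lens 2: 1/d_i2 = 1/f_2 - 1/d_o2 = 1/36.5 - 1/(6.472) = -0.12711 cm^-1, so d_i2 = -7.867 cm.
m_2 = -(-7.867)/(6.472) = 1.2155.
Total m = m_1 x m_2 = (-1.0556)(1.2155) = -1.2831.

-1.28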